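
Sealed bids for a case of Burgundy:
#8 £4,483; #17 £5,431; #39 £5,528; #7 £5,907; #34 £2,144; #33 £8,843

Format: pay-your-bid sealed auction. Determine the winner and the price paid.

Sorting bids: 8,843 (#33) > 5,907 (#7) > 5,528 (#39) > 5,431 (#17) > 4,483 (#8) > 2,144 (#34)
#33 is highest → pays own bid, £8,843.

#33 pays £8,843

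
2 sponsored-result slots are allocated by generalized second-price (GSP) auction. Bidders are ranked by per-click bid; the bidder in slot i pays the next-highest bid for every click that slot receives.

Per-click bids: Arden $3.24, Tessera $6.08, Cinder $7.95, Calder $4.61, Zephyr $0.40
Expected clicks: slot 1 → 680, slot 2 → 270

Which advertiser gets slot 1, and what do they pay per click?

Per-click bids in order: $7.95 (Cinder) > $6.08 (Tessera) > $4.61 (Calder) > …
Slot 1 goes to the first-ranked bidder, Cinder, who pays the next bid down: $6.08/click.

Cinder; $6.08 per click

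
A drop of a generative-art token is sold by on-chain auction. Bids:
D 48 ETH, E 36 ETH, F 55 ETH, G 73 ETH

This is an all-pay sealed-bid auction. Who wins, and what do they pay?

G pays 73 ETH

Bids ranked: 73 (G) > 55 (F) > 48 (D) > 36 (E)
G wins with the top bid; all bids are sunk regardless.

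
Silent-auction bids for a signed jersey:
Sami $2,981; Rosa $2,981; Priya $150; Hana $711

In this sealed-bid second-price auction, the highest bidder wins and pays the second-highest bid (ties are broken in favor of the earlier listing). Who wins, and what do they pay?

Sami pays $2,981

Bids in order: 2,981 (Sami) > 2,981 (Rosa) > 711 (Hana) > 150 (Priya)
Sami and Rosa tie at $2,981; tie-break gives it to Sami.
Second-price: Sami pays Rosa's bid of $2,981.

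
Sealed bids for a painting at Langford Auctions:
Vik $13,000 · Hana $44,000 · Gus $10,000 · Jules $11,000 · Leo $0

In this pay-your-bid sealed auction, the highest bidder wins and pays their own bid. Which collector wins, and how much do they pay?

Bids ranked: 44,000 (Hana) > 13,000 (Vik) > 11,000 (Jules) > 10,000 (Gus) > 0 (Leo)
First-price: Hana pays what they bid, $44,000.

Hana pays $44,000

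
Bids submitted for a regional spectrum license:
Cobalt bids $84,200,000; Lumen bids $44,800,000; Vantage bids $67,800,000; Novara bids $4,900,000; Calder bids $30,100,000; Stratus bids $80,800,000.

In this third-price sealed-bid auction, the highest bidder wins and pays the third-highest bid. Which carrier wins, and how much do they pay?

Bids in order: 84,200,000 (Cobalt) > 80,800,000 (Stratus) > 67,800,000 (Vantage) > 44,800,000 (Lumen) > 30,100,000 (Calder) > 4,900,000 (Novara)
Cobalt wins; payment is bid #3 in the ranking = $67,800,000.

Cobalt pays $67,800,000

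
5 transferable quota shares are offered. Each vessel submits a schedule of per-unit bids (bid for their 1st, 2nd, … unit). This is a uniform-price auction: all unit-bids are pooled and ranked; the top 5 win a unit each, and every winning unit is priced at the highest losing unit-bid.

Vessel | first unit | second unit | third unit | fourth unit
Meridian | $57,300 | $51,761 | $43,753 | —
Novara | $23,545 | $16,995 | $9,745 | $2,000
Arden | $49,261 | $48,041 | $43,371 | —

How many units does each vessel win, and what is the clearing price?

Arden 2, Meridian 3; clearing price $43,371

All unit-bids, highest first — top 5: 57,300 (Meridian-1), 51,761 (Meridian-2), 49,261 (Arden-1), 48,041 (Arden-2), 43,753 (Meridian-3)
First bid not allocated: $43,371.
Allocation: Arden 2, Meridian 3.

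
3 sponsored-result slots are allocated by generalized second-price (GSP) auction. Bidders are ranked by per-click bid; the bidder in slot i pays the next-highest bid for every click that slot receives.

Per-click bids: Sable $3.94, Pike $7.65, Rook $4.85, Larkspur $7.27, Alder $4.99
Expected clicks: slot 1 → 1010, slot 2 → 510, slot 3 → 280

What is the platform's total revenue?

Per-click bids in order: $7.65 (Pike) > $7.27 (Larkspur) > $4.99 (Alder) > $4.85 (Rook) > …
Slot 1: Pike pays $7.27 × 1010 = $7342.70
Slot 2: Larkspur pays $4.99 × 510 = $2544.90
Slot 3: Alder pays $4.85 × 280 = $1358.00
Total = $11245.60

Total revenue: $11245.60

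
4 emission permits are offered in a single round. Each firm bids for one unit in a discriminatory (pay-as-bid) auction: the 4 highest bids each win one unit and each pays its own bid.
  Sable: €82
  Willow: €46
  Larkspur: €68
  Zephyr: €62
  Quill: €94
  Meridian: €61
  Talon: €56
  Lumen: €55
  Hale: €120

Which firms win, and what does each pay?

Sorting: 120 (Hale), 94 (Quill), 82 (Sable), 68 (Larkspur), 62 (Zephyr), 61 (Meridian), …
Winners (4 units): Hale, Quill, Sable, Larkspur.
Each winner pays its own bid: Hale €120, Quill €94, Sable €82, Larkspur €68.

Hale €120, Quill €94, Sable €82, Larkspur €68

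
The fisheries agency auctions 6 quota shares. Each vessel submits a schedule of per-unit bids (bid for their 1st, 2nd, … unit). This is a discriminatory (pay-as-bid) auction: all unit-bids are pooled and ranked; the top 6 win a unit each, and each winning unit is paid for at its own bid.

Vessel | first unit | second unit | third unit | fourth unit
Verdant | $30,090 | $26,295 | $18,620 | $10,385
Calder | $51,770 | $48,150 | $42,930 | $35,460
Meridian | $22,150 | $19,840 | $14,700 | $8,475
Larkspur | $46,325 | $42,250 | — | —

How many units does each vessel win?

Calder 4, Larkspur 2

Pooled unit-bids ranked (top 6): 51,770 (Calder-1), 48,150 (Calder-2), 46,325 (Larkspur-1), 42,930 (Calder-3), 42,250 (Larkspur-2), 35,460 (Calder-4)
Next rejected bid: $30,090 (not a price — pay-as-bid).
Allocation: Calder 4, Larkspur 2.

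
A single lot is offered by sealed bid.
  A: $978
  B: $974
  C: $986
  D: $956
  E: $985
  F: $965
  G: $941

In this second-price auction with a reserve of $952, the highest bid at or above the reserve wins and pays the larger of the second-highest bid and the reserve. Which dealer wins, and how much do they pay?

C pays $985

Bids in order: 986 (C) > 985 (E) > 978 (A) > 974 (B) > 965 (F) > 956 (D) > …
Highest eligible bid: C at $986.
max(second-highest $985, reserve $952) = $985; the reserve does not bind.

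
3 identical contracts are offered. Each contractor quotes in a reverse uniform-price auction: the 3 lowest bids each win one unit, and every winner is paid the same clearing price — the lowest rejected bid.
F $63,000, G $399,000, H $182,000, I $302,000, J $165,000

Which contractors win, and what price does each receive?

Sorting: 63,000 (F), 165,000 (J), 182,000 (H), 302,000 (I), 399,000 (G)
Lowest 3: F, J, H.
First losing bid is I's $302,000, which sets the uniform price.

F, J, H; each is paid $302,000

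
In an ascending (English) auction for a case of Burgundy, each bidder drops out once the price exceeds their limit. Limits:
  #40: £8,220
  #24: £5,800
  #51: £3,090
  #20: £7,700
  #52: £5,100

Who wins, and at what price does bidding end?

#40 wins at £7,700

Sorting limits: 8,220 (#40) > 7,700 (#20) > 5,800 (#24) > 5,100 (#52) > 3,090 (#51)
Once the price passes £7,700, only #40 is left; the hammer falls at #20's limit of £7,700.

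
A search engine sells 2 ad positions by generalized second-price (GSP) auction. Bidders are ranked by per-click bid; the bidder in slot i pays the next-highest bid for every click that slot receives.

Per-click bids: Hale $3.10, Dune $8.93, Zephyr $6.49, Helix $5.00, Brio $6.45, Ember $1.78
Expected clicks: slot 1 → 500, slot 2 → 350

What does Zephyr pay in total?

Per-click bids in order: $8.93 (Dune) > $6.49 (Zephyr) > $6.45 (Brio) > …
Zephyr holds slot 2 → pays next bid $6.45 × 350 clicks = $2257.50.

Zephyr pays $2257.50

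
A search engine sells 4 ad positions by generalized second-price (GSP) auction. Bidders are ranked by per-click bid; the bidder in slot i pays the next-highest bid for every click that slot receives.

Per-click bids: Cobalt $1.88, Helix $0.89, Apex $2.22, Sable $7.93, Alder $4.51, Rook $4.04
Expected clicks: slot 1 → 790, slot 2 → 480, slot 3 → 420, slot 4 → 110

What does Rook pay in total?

Rook pays $932.40

Ranked by bid: $7.93 (Sable) > $4.51 (Alder) > $4.04 (Rook) > $2.22 (Apex) > $1.88 (Cobalt) > …
Rook holds slot 3 → pays next bid $2.22 × 420 clicks = $932.40.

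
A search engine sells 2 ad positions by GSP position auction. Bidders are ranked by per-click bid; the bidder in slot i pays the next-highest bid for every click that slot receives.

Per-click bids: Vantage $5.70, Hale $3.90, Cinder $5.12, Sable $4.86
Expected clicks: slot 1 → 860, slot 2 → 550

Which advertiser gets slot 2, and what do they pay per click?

Per-click bids in order: $5.70 (Vantage) > $5.12 (Cinder) > $4.86 (Sable) > …
Slot 2 goes to the second-ranked bidder, Cinder, who pays the next bid down: $4.86/click.

Cinder; $4.86 per click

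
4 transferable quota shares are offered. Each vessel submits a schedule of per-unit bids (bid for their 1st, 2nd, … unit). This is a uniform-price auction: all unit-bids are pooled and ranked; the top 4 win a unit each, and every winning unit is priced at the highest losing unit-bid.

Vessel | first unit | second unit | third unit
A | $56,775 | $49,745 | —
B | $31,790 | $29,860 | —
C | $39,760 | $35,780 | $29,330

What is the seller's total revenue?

Total revenue: $127,160

All unit-bids, highest first — top 4: 56,775 (A-1), 49,745 (A-2), 39,760 (C-1), 35,780 (C-2)
First bid not allocated: $31,790.
Allocation: A 2, C 2. Every unit priced at $31,790.
Revenue = 4 × 31,790 = $127,160.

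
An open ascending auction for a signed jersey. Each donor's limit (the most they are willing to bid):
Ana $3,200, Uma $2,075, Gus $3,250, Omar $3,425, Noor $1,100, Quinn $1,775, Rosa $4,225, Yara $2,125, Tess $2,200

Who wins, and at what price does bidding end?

Limits in order: 4,225 (Rosa) > 3,425 (Omar) > 3,250 (Gus) > 3,200 (Ana) > 2,200 (Tess) > 2,125 (Yara) > …
Bidding ends when Omar exits at $3,425; Rosa takes it.

Rosa wins at $3,425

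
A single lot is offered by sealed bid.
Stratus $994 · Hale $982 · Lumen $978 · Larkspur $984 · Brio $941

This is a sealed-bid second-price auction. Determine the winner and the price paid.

Stratus pays $984

Bids ranked: 994 (Stratus) > 984 (Larkspur) > 982 (Hale) > 978 (Lumen) > 941 (Brio)
Stratus wins with the highest bid; price is set by the runner-up at $984.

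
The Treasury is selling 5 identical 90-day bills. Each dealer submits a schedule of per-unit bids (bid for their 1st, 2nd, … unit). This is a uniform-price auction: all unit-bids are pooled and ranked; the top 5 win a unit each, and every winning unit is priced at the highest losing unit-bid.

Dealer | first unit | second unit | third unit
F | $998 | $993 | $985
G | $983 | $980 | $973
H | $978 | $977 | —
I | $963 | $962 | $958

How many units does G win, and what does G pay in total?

G: 2 units, pays $1,956

Merging the schedules and taking the best 5: 998 (F-1), 993 (F-2), 985 (F-3), 983 (G-1), 980 (G-2)
First bid not allocated: $978.
G wins 2 unit(s) at $978 each.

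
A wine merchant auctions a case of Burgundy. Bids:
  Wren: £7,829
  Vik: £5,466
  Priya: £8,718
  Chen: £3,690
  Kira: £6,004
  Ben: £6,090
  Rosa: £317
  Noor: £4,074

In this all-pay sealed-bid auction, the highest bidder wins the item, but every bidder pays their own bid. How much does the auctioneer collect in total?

Total revenue: £42,188

Sorting bids: 8,718 (Priya) > 7,829 (Wren) > 6,090 (Ben) > 6,004 (Kira) > 5,466 (Vik) > 4,074 (Noor) > …
Every bidder forfeits their bid regardless of winning.
Revenue = 7,829 + 5,466 + 8,718 + 3,690 + 6,004 + 6,090 + 317 + 4,074 = £42,188.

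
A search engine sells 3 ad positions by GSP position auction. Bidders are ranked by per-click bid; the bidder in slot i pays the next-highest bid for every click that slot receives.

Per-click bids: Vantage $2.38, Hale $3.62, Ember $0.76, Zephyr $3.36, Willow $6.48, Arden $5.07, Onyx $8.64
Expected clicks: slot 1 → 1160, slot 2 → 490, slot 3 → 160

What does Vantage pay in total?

Ranked by bid: $8.64 (Onyx) > $6.48 (Willow) > $5.07 (Arden) > $3.62 (Hale) > …
Vantage ranks below slot 3 → no slot, pays nothing.

Vantage pays $0.00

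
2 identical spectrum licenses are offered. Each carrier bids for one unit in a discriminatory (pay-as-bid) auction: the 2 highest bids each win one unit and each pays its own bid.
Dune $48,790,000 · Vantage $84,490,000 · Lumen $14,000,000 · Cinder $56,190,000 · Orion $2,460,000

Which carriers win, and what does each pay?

Ordering the bids: 84,490,000 (Vantage), 56,190,000 (Cinder), 48,790,000 (Dune), 14,000,000 (Lumen), …
Winners (2 units): Vantage, Cinder.
Each winner pays its own bid: Vantage $84,490,000, Cinder $56,190,000.

Vantage $84,490,000, Cinder $56,190,000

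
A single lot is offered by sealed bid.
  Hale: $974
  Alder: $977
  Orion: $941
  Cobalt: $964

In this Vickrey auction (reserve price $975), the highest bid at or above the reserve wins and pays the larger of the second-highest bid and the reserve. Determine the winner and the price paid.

Alder pays $975

Sorting bids: 977 (Alder) > 974 (Hale) > 964 (Cobalt) > 941 (Orion)
Alder has the top bid at or above the reserve ($977).
max(second-highest $974, reserve $975) = $975.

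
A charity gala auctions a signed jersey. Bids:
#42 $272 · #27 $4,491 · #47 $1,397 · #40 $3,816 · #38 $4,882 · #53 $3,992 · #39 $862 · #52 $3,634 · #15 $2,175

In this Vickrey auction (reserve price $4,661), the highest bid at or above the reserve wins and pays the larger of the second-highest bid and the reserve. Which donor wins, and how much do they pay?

Sorting bids: 4,882 (#38) > 4,491 (#27) > 3,992 (#53) > 3,816 (#40) > 3,634 (#52) > 2,175 (#15) > …
Highest eligible bid: #38 at $4,882.
max(second-highest $4,491, reserve $4,661) = $4,661.

#38 pays $4,661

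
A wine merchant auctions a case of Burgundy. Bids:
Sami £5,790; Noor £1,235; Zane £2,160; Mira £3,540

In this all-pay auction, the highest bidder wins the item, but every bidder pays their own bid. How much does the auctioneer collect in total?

Total revenue: £12,725

Sorting bids: 5,790 (Sami) > 3,540 (Mira) > 2,160 (Zane) > 1,235 (Noor)
Sami wins with the top bid; all bids are sunk regardless.
Every bidder forfeits their bid regardless of winning.
Revenue = 5,790 + 1,235 + 2,160 + 3,540 = £12,725.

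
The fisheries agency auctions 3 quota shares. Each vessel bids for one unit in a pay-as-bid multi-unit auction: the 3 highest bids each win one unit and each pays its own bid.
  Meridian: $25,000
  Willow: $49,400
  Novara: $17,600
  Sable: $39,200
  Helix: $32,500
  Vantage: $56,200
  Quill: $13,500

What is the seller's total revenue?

Total revenue: $144,800

Sorting: 56,200 (Vantage), 49,400 (Willow), 39,200 (Sable), 32,500 (Helix), 25,000 (Meridian), …
Winners (3 units): Vantage, Willow, Sable.
Total revenue = 56,200 + 49,400 + 39,200 = $144,800.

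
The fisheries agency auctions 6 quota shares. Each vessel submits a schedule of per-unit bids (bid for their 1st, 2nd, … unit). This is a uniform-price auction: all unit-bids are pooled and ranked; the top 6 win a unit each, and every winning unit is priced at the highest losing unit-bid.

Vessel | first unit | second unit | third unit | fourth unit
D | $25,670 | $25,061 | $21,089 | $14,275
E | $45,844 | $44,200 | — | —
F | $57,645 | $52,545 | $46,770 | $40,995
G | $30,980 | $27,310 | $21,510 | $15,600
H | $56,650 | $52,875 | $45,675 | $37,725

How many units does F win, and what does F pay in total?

All unit-bids, highest first — top 6: 57,645 (F-1), 56,650 (H-1), 52,875 (H-2), 52,545 (F-2), 46,770 (F-3), 45,844 (E-1)
First bid not allocated: $45,675.
F wins 3 unit(s) at $45,675 each.

F: 3 units, pays $137,025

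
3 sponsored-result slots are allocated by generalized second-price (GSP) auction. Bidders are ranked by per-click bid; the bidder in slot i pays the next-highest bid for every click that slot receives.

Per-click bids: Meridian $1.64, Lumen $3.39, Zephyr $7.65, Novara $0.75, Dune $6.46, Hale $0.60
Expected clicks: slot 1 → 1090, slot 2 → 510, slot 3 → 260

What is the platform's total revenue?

Total revenue: $9196.70

Sorting advertisers: $7.65 (Zephyr) > $6.46 (Dune) > $3.39 (Lumen) > $1.64 (Meridian) > …
Slot 1: Zephyr pays $6.46 × 1090 = $7041.40
Slot 2: Dune pays $3.39 × 510 = $1728.90
Slot 3: Lumen pays $1.64 × 260 = $426.40
Total = $9196.70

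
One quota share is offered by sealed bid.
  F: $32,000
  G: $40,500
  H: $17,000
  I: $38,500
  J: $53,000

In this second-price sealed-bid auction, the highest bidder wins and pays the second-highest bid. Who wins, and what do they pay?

Rule: the highest bidder wins and pays the second-highest bid.
Bids ranked: 53,000 (J) > 40,500 (G) > 38,500 (I) > 32,000 (F) > 17,000 (H)
J is highest; pays the second-highest bid, $40,500.

J pays $40,500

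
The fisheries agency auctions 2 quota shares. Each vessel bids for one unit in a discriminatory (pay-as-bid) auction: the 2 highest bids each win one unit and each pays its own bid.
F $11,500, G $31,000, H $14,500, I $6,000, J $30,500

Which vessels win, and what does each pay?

Ordering the bids: 31,000 (G), 30,500 (J), 14,500 (H), 11,500 (F), …
Winners (2 units): G, J.
Each winner pays its own bid: G $31,000, J $30,500.

G $31,000, J $30,500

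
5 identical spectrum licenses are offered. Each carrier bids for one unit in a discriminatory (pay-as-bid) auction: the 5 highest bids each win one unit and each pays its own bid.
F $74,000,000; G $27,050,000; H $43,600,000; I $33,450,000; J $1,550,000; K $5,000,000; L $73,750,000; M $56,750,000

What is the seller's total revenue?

Total revenue: $281,550,000

Bids ranked high→low: 74,000,000 (F), 73,750,000 (L), 56,750,000 (M), 43,600,000 (H), 33,450,000 (I), 27,050,000 (G), 5,000,000 (K), …
The 5 highest are F, L, M, H, I.
Total revenue = 74,000,000 + 73,750,000 + 56,750,000 + 43,600,000 + 33,450,000 = $281,550,000.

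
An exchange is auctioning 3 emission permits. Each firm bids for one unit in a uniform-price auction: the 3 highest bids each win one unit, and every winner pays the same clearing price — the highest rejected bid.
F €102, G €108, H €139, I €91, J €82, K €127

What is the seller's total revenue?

Total revenue: €306

Ordering the bids: 139 (H), 127 (K), 108 (G), 102 (F), 91 (I), …
Top 3: H, K, G.
Highest unsuccessful bid: €102 → clearing price.
Total revenue = 3 × €102 = €306.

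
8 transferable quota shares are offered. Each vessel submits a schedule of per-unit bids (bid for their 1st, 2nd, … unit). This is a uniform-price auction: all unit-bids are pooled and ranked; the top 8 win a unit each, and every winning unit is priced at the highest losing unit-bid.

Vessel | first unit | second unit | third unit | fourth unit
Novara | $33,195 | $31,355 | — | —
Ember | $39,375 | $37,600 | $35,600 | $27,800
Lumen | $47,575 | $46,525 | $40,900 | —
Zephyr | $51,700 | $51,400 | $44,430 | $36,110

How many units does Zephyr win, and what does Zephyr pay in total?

Pooled unit-bids ranked (top 8): 51,700 (Zephyr-1), 51,400 (Zephyr-2), 47,575 (Lumen-1), 46,525 (Lumen-2), 44,430 (Zephyr-3), 40,900 (Lumen-3), 39,375 (Ember-1), 37,600 (Ember-2)
First bid not allocated: $36,110.
Zephyr wins 3 unit(s) at $36,110 each.

Zephyr: 3 units, pays $108,330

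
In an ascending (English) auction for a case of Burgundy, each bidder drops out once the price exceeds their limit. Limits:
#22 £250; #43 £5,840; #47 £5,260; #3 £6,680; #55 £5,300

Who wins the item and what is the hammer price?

#3 wins at £5,840

Open ascending-bid auction: the price rises until one bidder remains; the winner pays the price at which the last rival dropped out.
Limits ranked: 6,680 (#3) > 5,840 (#43) > 5,300 (#55) > 5,260 (#47) > 250 (#22)
#43 is the last rival to drop out, at £5,840; #3 remains and wins at that price.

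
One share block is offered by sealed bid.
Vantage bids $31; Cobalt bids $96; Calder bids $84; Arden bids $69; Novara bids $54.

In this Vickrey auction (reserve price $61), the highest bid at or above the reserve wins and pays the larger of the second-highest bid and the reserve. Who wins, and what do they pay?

Cobalt pays $84

Bids ranked: 96 (Cobalt) > 84 (Calder) > 69 (Arden) > 54 (Novara) > 31 (Vantage)
Cobalt has the top bid at or above the reserve ($96).
max(second-highest $84, reserve $61) = $84; the reserve does not bind.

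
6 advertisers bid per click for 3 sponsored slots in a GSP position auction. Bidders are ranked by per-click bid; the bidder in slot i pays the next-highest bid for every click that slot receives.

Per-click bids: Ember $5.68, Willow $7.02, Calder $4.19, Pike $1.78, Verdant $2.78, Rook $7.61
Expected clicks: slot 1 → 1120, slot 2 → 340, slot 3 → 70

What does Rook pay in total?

Sorting advertisers: $7.61 (Rook) > $7.02 (Willow) > $5.68 (Ember) > $4.19 (Calder) > …
Rook holds slot 1 → pays next bid $7.02 × 1120 clicks = $7862.40.

Rook pays $7862.40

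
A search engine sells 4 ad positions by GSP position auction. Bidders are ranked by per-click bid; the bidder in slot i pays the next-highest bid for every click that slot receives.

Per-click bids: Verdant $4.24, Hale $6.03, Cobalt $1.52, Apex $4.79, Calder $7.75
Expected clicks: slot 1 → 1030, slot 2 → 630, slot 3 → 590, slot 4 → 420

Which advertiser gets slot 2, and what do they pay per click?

Sorting advertisers: $7.75 (Calder) > $6.03 (Hale) > $4.79 (Apex) > $4.24 (Verdant) > $1.52 (Cobalt)
Slot 2 goes to the second-ranked bidder, Hale, who pays the next bid down: $4.79/click.

Hale; $4.79 per click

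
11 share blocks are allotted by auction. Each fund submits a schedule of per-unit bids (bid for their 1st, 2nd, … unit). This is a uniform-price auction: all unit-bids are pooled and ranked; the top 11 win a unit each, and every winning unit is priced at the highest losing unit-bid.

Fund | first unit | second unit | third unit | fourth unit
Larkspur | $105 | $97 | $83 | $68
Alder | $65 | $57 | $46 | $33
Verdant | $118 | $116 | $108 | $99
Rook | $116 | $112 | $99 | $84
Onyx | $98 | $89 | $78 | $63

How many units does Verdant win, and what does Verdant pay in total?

Pooled unit-bids ranked (top 11): 118 (Verdant-1), 116 (Verdant-2), 116 (Rook-1), 112 (Rook-2), 108 (Verdant-3), 105 (Larkspur-1), 99 (Verdant-4), 99 (Rook-3), 98 (Onyx-1), 97 (Larkspur-2), 89 (Onyx-2)
The (k+1)-th unit-bid is $84.
Verdant wins 4 unit(s) at $84 each.

Verdant: 4 units, pays $336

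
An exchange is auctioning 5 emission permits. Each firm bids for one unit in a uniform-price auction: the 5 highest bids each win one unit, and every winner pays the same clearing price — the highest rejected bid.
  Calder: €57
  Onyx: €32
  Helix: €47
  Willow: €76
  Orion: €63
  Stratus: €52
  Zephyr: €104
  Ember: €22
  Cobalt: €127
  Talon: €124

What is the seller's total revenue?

Total revenue: €285

Ordering the bids: 127 (Cobalt), 124 (Talon), 104 (Zephyr), 76 (Willow), 63 (Orion), 57 (Calder), 52 (Stratus), …
Top 5: Cobalt, Talon, Zephyr, Willow, Orion.
First losing bid is Calder's €57, which sets the uniform price.
Total revenue = 5 × €57 = €285.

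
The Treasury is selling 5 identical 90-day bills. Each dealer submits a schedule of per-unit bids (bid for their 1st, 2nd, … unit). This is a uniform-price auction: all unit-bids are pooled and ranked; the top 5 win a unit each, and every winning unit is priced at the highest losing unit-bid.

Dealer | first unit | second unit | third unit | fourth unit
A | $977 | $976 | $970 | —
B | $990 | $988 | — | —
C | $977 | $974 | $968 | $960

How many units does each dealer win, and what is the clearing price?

Merging the schedules and taking the best 5: 990 (B-1), 988 (B-2), 977 (A-1), 977 (C-1), 976 (A-2)
Highest rejected unit-bid = $974.
Allocation: A 2, B 2, C 1.

A 2, B 2, C 1; clearing price $974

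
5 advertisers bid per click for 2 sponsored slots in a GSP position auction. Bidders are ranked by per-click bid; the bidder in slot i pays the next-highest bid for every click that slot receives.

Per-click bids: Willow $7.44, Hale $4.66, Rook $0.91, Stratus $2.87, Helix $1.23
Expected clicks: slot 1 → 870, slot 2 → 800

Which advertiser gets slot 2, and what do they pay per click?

Per-click bids in order: $7.44 (Willow) > $4.66 (Hale) > $2.87 (Stratus) > …
Slot 2 goes to the second-ranked bidder, Hale, who pays the next bid down: $2.87/click.

Hale; $2.87 per click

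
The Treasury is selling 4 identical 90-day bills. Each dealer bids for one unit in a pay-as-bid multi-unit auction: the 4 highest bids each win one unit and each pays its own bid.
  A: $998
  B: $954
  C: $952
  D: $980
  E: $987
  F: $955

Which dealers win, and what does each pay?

Ordering the bids: 998 (A), 987 (E), 980 (D), 955 (F), 954 (B), 952 (C)
Winners (4 units): A, E, D, F.
Each winner pays its own bid: A $998, E $987, D $980, F $955.

A $998, E $987, D $980, F $955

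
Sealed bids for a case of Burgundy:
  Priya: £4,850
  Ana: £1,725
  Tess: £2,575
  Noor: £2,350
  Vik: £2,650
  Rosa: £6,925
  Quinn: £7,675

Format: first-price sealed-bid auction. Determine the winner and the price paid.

Quinn pays £7,675

Bids in order: 7,675 (Quinn) > 6,925 (Rosa) > 4,850 (Priya) > 2,650 (Vik) > 2,575 (Tess) > 2,350 (Noor) > …
Quinn has the highest bid and pays exactly that: £7,675.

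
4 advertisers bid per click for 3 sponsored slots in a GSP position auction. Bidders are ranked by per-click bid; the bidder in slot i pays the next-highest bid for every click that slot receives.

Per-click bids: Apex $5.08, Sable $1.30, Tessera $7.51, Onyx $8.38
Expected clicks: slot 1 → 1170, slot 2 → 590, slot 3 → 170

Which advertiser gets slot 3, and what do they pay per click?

Apex; $1.30 per click

Sorting advertisers: $8.38 (Onyx) > $7.51 (Tessera) > $5.08 (Apex) > $1.30 (Sable)
Slot 3 goes to the third-ranked bidder, Apex, who pays the next bid down: $1.30/click.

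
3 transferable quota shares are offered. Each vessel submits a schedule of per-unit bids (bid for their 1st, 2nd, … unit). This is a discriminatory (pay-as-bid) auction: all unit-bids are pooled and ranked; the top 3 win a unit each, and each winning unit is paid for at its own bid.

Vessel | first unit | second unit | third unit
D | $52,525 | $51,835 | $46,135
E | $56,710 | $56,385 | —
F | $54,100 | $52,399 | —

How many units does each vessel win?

E 2, F 1

All unit-bids, highest first — top 3: 56,710 (E-1), 56,385 (E-2), 54,100 (F-1)
Next rejected bid: $52,525 (not a price — pay-as-bid).
Allocation: E 2, F 1.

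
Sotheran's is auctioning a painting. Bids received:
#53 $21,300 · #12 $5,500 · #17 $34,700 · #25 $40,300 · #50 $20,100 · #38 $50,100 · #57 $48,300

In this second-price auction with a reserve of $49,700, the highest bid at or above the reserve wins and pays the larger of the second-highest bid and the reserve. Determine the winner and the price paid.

#38 pays $49,700

Sorting bids: 50,100 (#38) > 48,300 (#57) > 40,300 (#25) > 34,700 (#17) > 21,300 (#53) > 20,100 (#50) > …
Highest eligible bid: #38 at $50,100.
Second-highest bid $48,300 is below the reserve $49,700, so the reserve binds → payment $49,700.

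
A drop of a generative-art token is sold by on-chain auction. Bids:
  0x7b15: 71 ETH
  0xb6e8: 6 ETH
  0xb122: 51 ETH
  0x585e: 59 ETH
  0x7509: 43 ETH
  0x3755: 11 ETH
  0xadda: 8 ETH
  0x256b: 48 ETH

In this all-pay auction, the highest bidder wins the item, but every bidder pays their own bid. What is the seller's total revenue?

Rule: the highest bidder wins the item, but every bidder pays their own bid.
Sorting bids: 71 (0x7b15) > 59 (0x585e) > 51 (0xb122) > 48 (0x256b) > 43 (0x7509) > 11 (0x3755) > …
Every bidder forfeits their bid regardless of winning.
Revenue = 71 + 6 + 51 + 59 + 43 + 11 + 8 + 48 = 297 ETH.

Total revenue: 297 ETH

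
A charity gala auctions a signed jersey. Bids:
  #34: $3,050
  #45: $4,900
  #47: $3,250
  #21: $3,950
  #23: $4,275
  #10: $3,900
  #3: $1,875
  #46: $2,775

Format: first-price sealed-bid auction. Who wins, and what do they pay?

#45 pays $4,900

Rule: the highest bidder wins and pays their own bid.
Bids in order: 4,900 (#45) > 4,275 (#23) > 3,950 (#21) > 3,900 (#10) > 3,250 (#47) > 3,050 (#34) > …
#45 has the highest bid and pays exactly that: $4,900.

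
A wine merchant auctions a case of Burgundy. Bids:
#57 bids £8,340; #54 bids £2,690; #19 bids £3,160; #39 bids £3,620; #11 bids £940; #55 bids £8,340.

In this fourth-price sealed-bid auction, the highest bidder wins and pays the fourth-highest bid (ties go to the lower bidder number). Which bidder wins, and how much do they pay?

Sorting bids: 8,340 (#55) > 8,340 (#57) > 3,620 (#39) > 3,160 (#19) > 2,690 (#54) > 940 (#11)
Tie at £8,340 → #55 wins by tie-break.
#55 wins; payment is bid #4 in the ranking = £3,160.

#55 pays £3,160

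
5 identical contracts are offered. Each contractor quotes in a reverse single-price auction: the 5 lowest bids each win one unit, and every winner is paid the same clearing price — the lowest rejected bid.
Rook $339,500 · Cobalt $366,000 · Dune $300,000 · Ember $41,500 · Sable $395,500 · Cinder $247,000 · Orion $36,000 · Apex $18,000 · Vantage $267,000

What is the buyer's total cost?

Total cost: $1,500,000

Sorting: 18,000 (Apex), 36,000 (Orion), 41,500 (Ember), 247,000 (Cinder), 267,000 (Vantage), 300,000 (Dune), 339,500 (Rook), …
Winners (5 units): Apex, Orion, Ember, Cinder, Vantage.
Clearing price = lowest rejected bid = $300,000.
Total cost = 5 × $300,000 = $1,500,000.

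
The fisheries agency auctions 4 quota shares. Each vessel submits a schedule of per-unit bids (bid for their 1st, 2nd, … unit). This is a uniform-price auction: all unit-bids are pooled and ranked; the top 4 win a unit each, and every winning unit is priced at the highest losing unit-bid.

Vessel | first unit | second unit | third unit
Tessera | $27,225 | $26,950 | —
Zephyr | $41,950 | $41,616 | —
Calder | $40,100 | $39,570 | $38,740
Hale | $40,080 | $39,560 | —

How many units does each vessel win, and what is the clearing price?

Pooled unit-bids ranked (top 4): 41,950 (Zephyr-1), 41,616 (Zephyr-2), 40,100 (Calder-1), 40,080 (Hale-1)
The (k+1)-th unit-bid is $39,570.
Allocation: Calder 1, Hale 1, Zephyr 2.

Calder 1, Hale 1, Zephyr 2; clearing price $39,570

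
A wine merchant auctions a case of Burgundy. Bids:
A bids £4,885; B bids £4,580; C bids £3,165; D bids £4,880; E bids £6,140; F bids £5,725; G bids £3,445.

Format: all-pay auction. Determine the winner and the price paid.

E pays £6,140

Rule: the highest bidder wins the item, but every bidder pays their own bid.
Bids in order: 6,140 (E) > 5,725 (F) > 4,885 (A) > 4,880 (D) > 4,580 (B) > 3,445 (G) > …
E is highest and takes the item; every bidder forfeits their bid.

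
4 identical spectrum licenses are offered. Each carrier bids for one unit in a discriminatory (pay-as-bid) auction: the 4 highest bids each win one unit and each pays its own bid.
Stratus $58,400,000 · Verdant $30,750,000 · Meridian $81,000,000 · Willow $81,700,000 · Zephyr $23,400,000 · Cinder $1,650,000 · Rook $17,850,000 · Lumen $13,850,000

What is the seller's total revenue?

Total revenue: $251,850,000

Bids ranked high→low: 81,700,000 (Willow), 81,000,000 (Meridian), 58,400,000 (Stratus), 30,750,000 (Verdant), 23,400,000 (Zephyr), 17,850,000 (Rook), …
Top 4: Willow, Meridian, Stratus, Verdant.
Total revenue = 81,700,000 + 81,000,000 + 58,400,000 + 30,750,000 = $251,850,000.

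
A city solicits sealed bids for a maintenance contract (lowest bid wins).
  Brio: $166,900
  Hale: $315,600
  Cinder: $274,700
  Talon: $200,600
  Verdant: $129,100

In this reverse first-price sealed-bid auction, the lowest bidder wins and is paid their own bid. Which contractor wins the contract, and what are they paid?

Verdant is paid $129,100

Bids ranked: 129,100 (Verdant) < 166,900 (Brio) < 200,600 (Talon) < 274,700 (Cinder) < 315,600 (Hale)
First-price: Verdant is paid what they bid, $129,100.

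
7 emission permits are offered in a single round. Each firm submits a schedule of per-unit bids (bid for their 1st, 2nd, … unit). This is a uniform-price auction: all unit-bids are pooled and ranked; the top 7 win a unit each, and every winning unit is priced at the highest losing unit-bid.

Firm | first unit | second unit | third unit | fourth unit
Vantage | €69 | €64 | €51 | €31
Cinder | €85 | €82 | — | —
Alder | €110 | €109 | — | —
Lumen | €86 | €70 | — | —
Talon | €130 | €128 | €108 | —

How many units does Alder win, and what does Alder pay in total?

Alder: 2 units, pays €164

Pooled unit-bids ranked (top 7): 130 (Talon-1), 128 (Talon-2), 110 (Alder-1), 109 (Alder-2), 108 (Talon-3), 86 (Lumen-1), 85 (Cinder-1)
Highest rejected unit-bid = €82.
Alder wins 2 unit(s) at €82 each.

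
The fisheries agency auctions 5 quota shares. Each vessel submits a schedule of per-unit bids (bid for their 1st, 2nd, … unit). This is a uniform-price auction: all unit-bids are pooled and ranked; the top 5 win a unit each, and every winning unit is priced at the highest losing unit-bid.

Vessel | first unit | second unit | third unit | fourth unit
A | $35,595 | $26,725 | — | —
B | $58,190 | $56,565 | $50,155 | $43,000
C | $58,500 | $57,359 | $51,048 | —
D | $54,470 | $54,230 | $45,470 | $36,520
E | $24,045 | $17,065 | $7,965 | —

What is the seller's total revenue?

Merging the schedules and taking the best 5: 58,500 (C-1), 58,190 (B-1), 57,359 (C-2), 56,565 (B-2), 54,470 (D-1)
First bid not allocated: $54,230.
Allocation: B 2, C 2, D 1. Every unit priced at $54,230.
Revenue = 5 × 54,230 = $271,150.

Total revenue: $271,150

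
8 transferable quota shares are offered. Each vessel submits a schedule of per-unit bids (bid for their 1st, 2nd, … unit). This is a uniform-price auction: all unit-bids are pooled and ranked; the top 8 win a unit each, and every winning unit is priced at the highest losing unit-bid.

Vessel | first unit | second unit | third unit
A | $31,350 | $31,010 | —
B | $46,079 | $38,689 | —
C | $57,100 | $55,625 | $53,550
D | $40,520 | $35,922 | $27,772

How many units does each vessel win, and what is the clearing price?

Pooled unit-bids ranked (top 8): 57,100 (C-1), 55,625 (C-2), 53,550 (C-3), 46,079 (B-1), 40,520 (D-1), 38,689 (B-2), 35,922 (D-2), 31,350 (A-1)
First bid not allocated: $31,010.
Allocation: A 1, B 2, C 3, D 2.

A 1, B 2, C 3, D 2; clearing price $31,010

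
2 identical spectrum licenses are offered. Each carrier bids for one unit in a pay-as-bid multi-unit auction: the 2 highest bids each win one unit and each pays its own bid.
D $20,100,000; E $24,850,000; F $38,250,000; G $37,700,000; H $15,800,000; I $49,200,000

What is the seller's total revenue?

Sorting: 49,200,000 (I), 38,250,000 (F), 37,700,000 (G), 24,850,000 (E), …
Top 2: I, F.
Total revenue = 49,200,000 + 38,250,000 = $87,450,000.

Total revenue: $87,450,000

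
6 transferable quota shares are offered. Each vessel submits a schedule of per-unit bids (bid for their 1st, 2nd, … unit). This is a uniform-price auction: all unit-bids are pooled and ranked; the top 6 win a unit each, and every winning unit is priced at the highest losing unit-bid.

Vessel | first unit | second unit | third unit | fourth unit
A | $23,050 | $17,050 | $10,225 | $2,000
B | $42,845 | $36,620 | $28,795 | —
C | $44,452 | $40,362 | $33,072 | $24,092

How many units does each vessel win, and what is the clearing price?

B 3, C 3; clearing price $24,092

Pooled unit-bids ranked (top 6): 44,452 (C-1), 42,845 (B-1), 40,362 (C-2), 36,620 (B-2), 33,072 (C-3), 28,795 (B-3)
First bid not allocated: $24,092.
Allocation: B 3, C 3.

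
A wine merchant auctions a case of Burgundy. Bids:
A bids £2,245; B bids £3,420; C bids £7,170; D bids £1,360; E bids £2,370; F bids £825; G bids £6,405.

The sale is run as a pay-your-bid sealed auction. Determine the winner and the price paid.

C pays £7,170

Rule: the highest bidder wins and pays their own bid.
Sorting bids: 7,170 (C) > 6,405 (G) > 3,420 (B) > 2,370 (E) > 2,245 (A) > 1,360 (D) > …
First-price: C pays what they bid, £7,170.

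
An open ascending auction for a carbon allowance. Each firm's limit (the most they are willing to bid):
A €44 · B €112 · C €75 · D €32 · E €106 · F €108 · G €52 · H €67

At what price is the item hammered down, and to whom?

Limits in order: 112 (B) > 108 (F) > 106 (E) > 75 (C) > 67 (H) > 52 (G) > …
Bidding ends when F exits at €108; B takes it.

B wins at €108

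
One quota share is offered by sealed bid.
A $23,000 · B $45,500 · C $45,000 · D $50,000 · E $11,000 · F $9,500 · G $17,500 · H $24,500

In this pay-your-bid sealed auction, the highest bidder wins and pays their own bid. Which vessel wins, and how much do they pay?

D pays $50,000

Bids ranked: 50,000 (D) > 45,500 (B) > 45,000 (C) > 24,500 (H) > 23,000 (A) > 17,500 (G) > …
D has the highest bid and pays exactly that: $50,000.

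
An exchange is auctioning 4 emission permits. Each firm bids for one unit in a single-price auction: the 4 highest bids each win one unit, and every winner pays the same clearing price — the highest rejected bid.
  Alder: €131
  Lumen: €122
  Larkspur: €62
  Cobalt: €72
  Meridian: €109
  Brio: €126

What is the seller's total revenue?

Total revenue: €288

Bids ranked high→low: 131 (Alder), 126 (Brio), 122 (Lumen), 109 (Meridian), 72 (Cobalt), 62 (Larkspur)
Winners (4 units): Alder, Brio, Lumen, Meridian.
Highest unsuccessful bid: €72 → clearing price.
Total revenue = 4 × €72 = €288.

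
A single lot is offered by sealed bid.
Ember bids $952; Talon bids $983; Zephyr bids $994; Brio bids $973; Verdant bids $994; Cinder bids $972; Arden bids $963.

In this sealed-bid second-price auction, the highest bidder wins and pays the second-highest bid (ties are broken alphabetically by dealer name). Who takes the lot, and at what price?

Bids ranked: 994 (Verdant) > 994 (Zephyr) > 983 (Talon) > 973 (Brio) > 972 (Cinder) > 963 (Arden) > …
Verdant and Zephyr tie at $994; tie-break gives it to Verdant.
Second-price: Verdant pays Zephyr's bid of $994.

Verdant pays $994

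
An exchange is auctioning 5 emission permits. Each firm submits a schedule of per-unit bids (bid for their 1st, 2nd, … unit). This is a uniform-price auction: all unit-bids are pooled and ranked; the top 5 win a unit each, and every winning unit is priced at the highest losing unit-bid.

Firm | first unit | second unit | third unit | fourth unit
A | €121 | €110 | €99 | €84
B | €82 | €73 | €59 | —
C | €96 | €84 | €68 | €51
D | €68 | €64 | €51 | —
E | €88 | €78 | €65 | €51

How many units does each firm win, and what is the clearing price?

All unit-bids, highest first — top 5: 121 (A-1), 110 (A-2), 99 (A-3), 96 (C-1), 88 (E-1)
Highest rejected unit-bid = €84.
Allocation: A 3, C 1, E 1.

A 3, C 1, E 1; clearing price €84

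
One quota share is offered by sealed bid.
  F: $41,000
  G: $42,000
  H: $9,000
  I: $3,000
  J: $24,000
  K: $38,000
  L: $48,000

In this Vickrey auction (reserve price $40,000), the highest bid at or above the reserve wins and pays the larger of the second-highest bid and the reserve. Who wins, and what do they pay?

Bids ranked: 48,000 (L) > 42,000 (G) > 41,000 (F) > 38,000 (K) > 24,000 (J) > 9,000 (H) > …
Highest eligible bid: L at $48,000.
Second-highest bid $42,000 exceeds the reserve $40,000 → payment $42,000.

L pays $42,000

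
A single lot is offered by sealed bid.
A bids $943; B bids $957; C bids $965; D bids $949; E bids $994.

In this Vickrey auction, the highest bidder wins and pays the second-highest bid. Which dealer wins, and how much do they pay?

E pays $965

Bids in order: 994 (E) > 965 (C) > 957 (B) > 949 (D) > 943 (A)
Second-price: E pays C's bid of $965.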